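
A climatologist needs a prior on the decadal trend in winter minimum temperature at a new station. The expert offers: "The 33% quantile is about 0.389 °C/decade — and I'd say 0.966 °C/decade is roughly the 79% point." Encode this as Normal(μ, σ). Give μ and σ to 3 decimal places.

μ = 0.593, σ = 0.463

For Normal(μ,σ), the p-quantile is μ + z_p·σ. Here z_{0.33} = -0.4399, z_{0.79} = 0.8064.
So 0.389 = μ − 0.4399σ and 0.966 = μ + 0.8064σ.
Subtracting: σ = (0.966 − 0.389)/(0.8064 − (-0.4399)) = 0.463.
Then μ = 0.389 − (-0.4399)·0.463 = 0.593.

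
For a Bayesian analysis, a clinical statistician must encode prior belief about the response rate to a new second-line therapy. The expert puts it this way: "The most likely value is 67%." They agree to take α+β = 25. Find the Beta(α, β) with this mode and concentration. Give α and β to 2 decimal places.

For α,β > 1 the Beta mode is (α−1)/(α+β−2). With α+β = 25, the mode is (α−1)/23.
Set (α−1)/23 = 0.67 → α = 1 + 0.67·23 = 16.41.
β = 25 − α = 8.59.

α = 16.41, β = 8.59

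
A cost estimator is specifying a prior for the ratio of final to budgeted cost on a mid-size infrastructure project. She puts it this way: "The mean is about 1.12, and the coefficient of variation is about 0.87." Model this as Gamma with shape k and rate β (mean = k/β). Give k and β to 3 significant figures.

k ≈ 1.32, β ≈ 1.18

For Gamma(k, rate β): mean = k/β, variance = k/β², so CV = 1/√k.
CV = 0.87, hence k = 1/CV² = 1.32.
Then β = k/mean = 1.32/1.12 = 1.18.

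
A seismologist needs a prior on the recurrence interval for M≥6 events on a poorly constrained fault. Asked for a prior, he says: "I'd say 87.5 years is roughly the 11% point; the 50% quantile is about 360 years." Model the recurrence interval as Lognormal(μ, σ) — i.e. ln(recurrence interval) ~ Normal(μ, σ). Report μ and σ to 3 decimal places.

If T ~ Lognormal(μ,σ) then ln T ~ Normal(μ,σ), so the p-quantile of ln T is μ + z_p·σ.
ln(87.5) = 4.472 and ln(360) = 5.886; z_{0.11} = -1.227, z_{0.5} = 0.
σ = (5.886 − 4.472)/(0 − (-1.227)) = 1.153.
μ = 4.472 − (-1.227)·1.153 = 5.886.

μ ≈ 5.886, σ ≈ 1.153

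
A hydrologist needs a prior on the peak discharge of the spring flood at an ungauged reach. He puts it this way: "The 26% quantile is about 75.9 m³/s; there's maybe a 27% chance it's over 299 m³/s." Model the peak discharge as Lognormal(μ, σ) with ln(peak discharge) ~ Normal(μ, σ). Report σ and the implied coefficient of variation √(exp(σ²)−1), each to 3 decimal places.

If T ~ Lognormal(μ,σ) then ln T ~ Normal(μ,σ), so the p-quantile of ln T is μ + z_p·σ.
ln(75.9) = 4.329 and ln(299) = 5.7; z_{0.26} = -0.6433, z_{0.73} = 0.6128.
σ = (5.7 − 4.329)/(0.6128 − (-0.6433)) = 1.091.
μ = 4.329 − (-0.6433)·1.091 = 5.032.
CV = √(exp(σ²)−1) = √(exp(1.1913)−1) = 1.514.

σ ≈ 1.091, CV ≈ 1.514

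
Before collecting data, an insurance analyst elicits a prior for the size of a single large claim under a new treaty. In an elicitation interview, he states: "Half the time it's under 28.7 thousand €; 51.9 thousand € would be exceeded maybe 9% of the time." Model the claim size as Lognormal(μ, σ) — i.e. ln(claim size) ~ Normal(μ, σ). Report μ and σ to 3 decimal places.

μ ≈ 3.357, σ ≈ 0.442

If T ~ Lognormal(μ,σ) then ln T ~ Normal(μ,σ), so the p-quantile of ln T is μ + z_p·σ.
ln(28.7) = 3.357 and ln(51.9) = 3.949; z_{0.5} = 0, z_{0.91} = 1.341.
σ = (3.949 − 3.357)/(1.341 − (0)) = 0.442.
μ = 3.357 − (0)·0.442 = 3.357.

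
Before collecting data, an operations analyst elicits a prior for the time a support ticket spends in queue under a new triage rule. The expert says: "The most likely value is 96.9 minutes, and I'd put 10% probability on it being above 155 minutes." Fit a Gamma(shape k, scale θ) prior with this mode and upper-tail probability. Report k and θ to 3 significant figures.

Gamma(k,θ) with k>1 has mode (k−1)θ, so θ = 96.9/(k−1).
Need P(X < 155) = 0.9 with θ tied to k this way. Start at k = 2, θ = 96.9: P(X<155) ≈ 0.475.
Too low — raise k to concentrate. Iterating converges to k ≈ 9.51.
Then θ = 96.9/(9.51−1) ≈ 11.4.

k ≈ 9.51, θ ≈ 11.4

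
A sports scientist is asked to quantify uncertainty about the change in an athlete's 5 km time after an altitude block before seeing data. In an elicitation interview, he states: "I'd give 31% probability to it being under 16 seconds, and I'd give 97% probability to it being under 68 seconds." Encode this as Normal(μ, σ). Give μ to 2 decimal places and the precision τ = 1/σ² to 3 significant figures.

The p-quantile of Normal(μ,σ) is μ + z_p·σ, with z_{0.31} = -0.4959 and z_{0.97} = 1.881.
Eliminate σ: μ = (z₂·x₁ − z₁·x₂)/(z₂ − z₁) = (1.881·16 − (-0.4959)·68)/2.377 = 26.85.
Then σ = (x₂ − x₁)/(z₂ − z₁) = (68 − 16)/2.377 = 21.88.
Precision τ = 1/σ² = 1/21.88² = 0.00209.

μ = 26.85, τ = 0.00209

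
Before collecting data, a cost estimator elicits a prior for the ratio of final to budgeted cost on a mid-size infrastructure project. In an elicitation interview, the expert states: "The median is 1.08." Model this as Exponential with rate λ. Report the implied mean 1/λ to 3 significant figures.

Exponential median = ln 2 / λ, so λ = ln 2 / 1.08 = 0.642.
Mean = 1/λ = 1.56.

mean ≈ 1.56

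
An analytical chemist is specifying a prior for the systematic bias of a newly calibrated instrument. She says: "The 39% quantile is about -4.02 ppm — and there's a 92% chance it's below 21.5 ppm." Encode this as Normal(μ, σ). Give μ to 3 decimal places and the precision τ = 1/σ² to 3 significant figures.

μ = 0.212, τ = 0.00436

For Normal(μ,σ), the p-quantile is μ + z_p·σ. Here z_{0.39} = -0.2793, z_{0.92} = 1.405.
So -4.02 = μ − 0.2793σ and 21.5 = μ + 1.405σ.
Subtracting: σ = (21.5 − -4.02)/(1.405 − (-0.2793)) = 15.151.
Then μ = -4.02 − (-0.2793)·15.151 = 0.212.
Precision τ = 1/σ² = 1/15.15² = 0.00436.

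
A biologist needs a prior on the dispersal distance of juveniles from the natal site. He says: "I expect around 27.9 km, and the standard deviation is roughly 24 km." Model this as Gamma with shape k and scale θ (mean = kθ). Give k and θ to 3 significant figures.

k ≈ 1.35, θ ≈ 20.6

For Gamma(k, scale θ): mean = kθ, variance = kθ², so CV = 1/√k.
CV = SD/mean = 24/27.9 = 0.8602, hence k = 1/CV² = 1.35.
Then θ = mean/k = 27.9/1.35 = 20.6.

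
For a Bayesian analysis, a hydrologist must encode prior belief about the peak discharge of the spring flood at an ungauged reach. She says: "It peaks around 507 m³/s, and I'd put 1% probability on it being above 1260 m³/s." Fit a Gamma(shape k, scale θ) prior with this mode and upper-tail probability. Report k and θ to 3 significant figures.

k ≈ 6.67, θ ≈ 89.4

Gamma(k,θ) with k>1 has mode (k−1)θ, so θ = 507/(k−1).
Need P(X < 1260) = 0.99 with θ tied to k this way. Start at k = 2, θ = 507: P(X<1260) ≈ 0.710.
Too low — raise k to concentrate. Iterating converges to k ≈ 6.67.
Then θ = 507/(6.67−1) ≈ 89.4.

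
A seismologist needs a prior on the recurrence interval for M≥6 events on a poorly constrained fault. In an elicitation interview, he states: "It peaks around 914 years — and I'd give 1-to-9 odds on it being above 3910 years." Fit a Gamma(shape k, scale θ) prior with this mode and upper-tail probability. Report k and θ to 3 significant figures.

k ≈ 1.86, θ ≈ 1060

Gamma(k,θ) with k>1 has mode (k−1)θ, so θ = 914/(k−1).
Need P(X < 3910) = 0.9 with θ tied to k this way. Start at k = 2, θ = 914: P(X<3910) ≈ 0.927.
Too high — lower k to spread out. Iterating converges to k ≈ 1.86.
Then θ = 914/(1.86−1) ≈ 1060.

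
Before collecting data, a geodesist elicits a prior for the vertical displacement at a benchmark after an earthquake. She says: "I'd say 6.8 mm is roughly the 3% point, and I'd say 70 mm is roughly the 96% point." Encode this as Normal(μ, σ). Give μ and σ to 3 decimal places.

For Normal(μ,σ), the p-quantile is μ + z_p·σ. Here z_{0.03} = -1.881, z_{0.96} = 1.751.
So 6.8 = μ − 1.881σ and 70 = μ + 1.751σ.
Subtracting: σ = (70 − 6.8)/(1.751 − (-1.881)) = 17.403.
Then μ = 6.8 − (-1.881)·17.403 = 39.532.

μ = 39.532, σ = 17.403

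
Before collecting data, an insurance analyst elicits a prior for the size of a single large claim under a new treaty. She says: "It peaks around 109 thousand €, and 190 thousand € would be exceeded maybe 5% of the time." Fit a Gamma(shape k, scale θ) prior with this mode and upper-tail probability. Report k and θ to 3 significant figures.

Gamma(k,θ) with k>1 has mode (k−1)θ, so θ = 109/(k−1).
Need P(X < 190) = 0.95 with θ tied to k this way. Start at k = 2, θ = 109: P(X<190) ≈ 0.520.
Too low — raise k to concentrate. Iterating converges to k ≈ 10.
Then θ = 109/(10−1) ≈ 12.1.

k ≈ 10, θ ≈ 12.1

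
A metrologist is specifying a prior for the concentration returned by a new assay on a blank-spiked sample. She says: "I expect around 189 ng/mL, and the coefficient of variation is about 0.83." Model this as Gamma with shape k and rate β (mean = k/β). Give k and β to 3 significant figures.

For Gamma(k, rate β): mean = k/β, variance = k/β², so CV = 1/√k.
CV = 0.83, hence k = 1/CV² = 1.45.
Then β = k/mean = 1.45/189 = 0.00768.

k ≈ 1.45, β ≈ 0.00768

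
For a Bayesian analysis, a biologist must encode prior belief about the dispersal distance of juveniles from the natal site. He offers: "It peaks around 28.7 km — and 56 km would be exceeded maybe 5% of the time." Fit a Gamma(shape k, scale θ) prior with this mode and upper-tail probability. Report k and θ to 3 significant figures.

k ≈ 7.21, θ ≈ 4.62

Gamma(k,θ) with k>1 has mode (k−1)θ, so θ = 28.7/(k−1).
Need P(X < 56) = 0.95 with θ tied to k this way. Start at k = 2, θ = 28.7: P(X<56) ≈ 0.581.
Too low — raise k to concentrate. Iterating converges to k ≈ 7.21.
Then θ = 28.7/(7.21−1) ≈ 4.62.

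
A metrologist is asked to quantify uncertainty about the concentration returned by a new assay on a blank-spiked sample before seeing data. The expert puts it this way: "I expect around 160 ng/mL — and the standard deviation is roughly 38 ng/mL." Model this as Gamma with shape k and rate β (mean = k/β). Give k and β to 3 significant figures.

For Gamma(k, rate β): mean = k/β, variance = k/β², so CV = 1/√k.
CV = SD/mean = 38/160 = 0.2375, hence k = 1/CV² = 17.7.
Then β = k/mean = 17.7/160 = 0.111.

k ≈ 17.7, β ≈ 0.111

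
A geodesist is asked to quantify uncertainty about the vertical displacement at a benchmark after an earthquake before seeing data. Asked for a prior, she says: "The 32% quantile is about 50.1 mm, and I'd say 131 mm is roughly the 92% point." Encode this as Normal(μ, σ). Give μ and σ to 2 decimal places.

μ = 70.30, σ = 43.20

The p-quantile of Normal(μ,σ) is μ + z_p·σ, with z_{0.32} = -0.4677 and z_{0.92} = 1.405.
Eliminate σ: μ = (z₂·x₁ − z₁·x₂)/(z₂ − z₁) = (1.405·50.1 − (-0.4677)·131)/1.873 = 70.30.
Then σ = (x₂ − x₁)/(z₂ − z₁) = (131 − 50.1)/1.873 = 43.20.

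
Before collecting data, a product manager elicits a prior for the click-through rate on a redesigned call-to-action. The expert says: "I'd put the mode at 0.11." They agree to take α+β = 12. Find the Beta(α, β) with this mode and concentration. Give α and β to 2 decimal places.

α = 2.10, β = 9.90

For α,β > 1 the Beta mode is (α−1)/(α+β−2). With α+β = 12, the mode is (α−1)/10.
Set (α−1)/10 = 0.11 → α = 1 + 0.11·10 = 2.10.
β = 12 − α = 9.90.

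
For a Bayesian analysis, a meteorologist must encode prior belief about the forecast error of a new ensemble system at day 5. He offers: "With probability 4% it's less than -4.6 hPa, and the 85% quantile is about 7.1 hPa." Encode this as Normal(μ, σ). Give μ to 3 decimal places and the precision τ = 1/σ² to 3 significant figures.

μ = 2.749, τ = 0.0567

The p-quantile of Normal(μ,σ) is μ + z_p·σ, with z_{0.04} = -1.751 and z_{0.85} = 1.036.
Eliminate σ: μ = (z₂·x₁ − z₁·x₂)/(z₂ − z₁) = (1.036·-4.6 − (-1.751)·7.1)/2.787 = 2.749.
Then σ = (x₂ − x₁)/(z₂ − z₁) = (7.1 − -4.6)/2.787 = 4.198.
Precision τ = 1/σ² = 1/4.198² = 0.0567.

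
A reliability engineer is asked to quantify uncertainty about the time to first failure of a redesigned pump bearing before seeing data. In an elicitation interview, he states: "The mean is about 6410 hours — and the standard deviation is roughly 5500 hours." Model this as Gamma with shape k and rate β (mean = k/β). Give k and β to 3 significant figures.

k ≈ 1.36, β ≈ 0.000212

For Gamma(k, rate β): mean = k/β, variance = k/β², so CV = 1/√k.
CV = SD/mean = 5500/6410 = 0.858, hence k = 1/CV² = 1.36.
Then β = k/mean = 1.36/6410 = 0.000212.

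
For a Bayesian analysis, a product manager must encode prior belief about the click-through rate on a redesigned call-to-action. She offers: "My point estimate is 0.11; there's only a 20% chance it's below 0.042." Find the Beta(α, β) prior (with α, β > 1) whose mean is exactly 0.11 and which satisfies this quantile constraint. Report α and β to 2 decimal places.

α ≈ 1.61, β ≈ 13.06

With mean 0.11 fixed, write α = 0.11s, β = 0.89s where s = α+β.
Need P(θ < 0.042) = 0.2 under Beta(0.11s, 0.89s). Normal approximation: (q−m)/√(m(1−m)/s) ≈ z_{0.2} = -0.842, so s ≈ 0.11·0.89·(-0.842)²/(0.042−0.11)² = 15.0.
At s = 15.0: P(θ<0.042) ≈ 0.196. Adjusting to match 0.2 gives s ≈ 14.68.
So α = 0.11·14.68 ≈ 1.61, β = 0.89·14.68 ≈ 13.06.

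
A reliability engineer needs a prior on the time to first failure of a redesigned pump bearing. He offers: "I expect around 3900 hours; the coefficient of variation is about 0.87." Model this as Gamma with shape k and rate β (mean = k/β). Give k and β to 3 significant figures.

For Gamma(k, rate β): mean = k/β, variance = k/β², so CV = 1/√k.
CV = 0.87, hence k = 1/CV² = 1.32.
Then β = k/mean = 1.32/3900 = 0.000339.

k ≈ 1.32, β ≈ 0.000339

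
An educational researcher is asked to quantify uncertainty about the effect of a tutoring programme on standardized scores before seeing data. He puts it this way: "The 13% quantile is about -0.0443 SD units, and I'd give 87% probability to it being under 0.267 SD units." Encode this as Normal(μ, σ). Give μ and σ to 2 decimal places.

μ = 0.11, σ = 0.14

For Normal(μ,σ), the p-quantile is μ + z_p·σ. Here z_{0.13} = -1.126, z_{0.87} = 1.126.
So -0.0443 = μ − 1.126σ and 0.267 = μ + 1.126σ.
Subtracting: σ = (0.267 − -0.0443)/(1.126 − (-1.126)) = 0.14.
Then μ = -0.0443 − (-1.126)·0.14 = 0.11.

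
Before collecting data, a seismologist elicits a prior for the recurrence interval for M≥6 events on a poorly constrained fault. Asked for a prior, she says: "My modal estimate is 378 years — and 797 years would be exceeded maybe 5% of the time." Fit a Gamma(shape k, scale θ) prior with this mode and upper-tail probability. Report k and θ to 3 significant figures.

k ≈ 5.96, θ ≈ 76.2

Gamma(k,θ) with k>1 has mode (k−1)θ, so θ = 378/(k−1).
Need P(X < 797) = 0.95 with θ tied to k this way. Start at k = 2, θ = 378: P(X<797) ≈ 0.623.
Too low — raise k to concentrate. Iterating converges to k ≈ 5.96.
Then θ = 378/(5.96−1) ≈ 76.2.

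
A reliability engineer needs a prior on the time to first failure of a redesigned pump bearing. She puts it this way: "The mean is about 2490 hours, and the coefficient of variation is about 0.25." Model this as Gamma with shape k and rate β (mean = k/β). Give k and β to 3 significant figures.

For Gamma(k, rate β): mean = k/β, variance = k/β², so CV = 1/√k.
CV = 0.25, hence k = 1/CV² = 16.
Then β = k/mean = 16/2490 = 0.00643.

k ≈ 16, β ≈ 0.00643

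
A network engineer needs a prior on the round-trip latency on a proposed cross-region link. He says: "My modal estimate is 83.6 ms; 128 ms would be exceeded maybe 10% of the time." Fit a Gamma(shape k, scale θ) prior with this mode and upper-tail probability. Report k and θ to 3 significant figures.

k ≈ 11.3, θ ≈ 8.13

Gamma(k,θ) with k>1 has mode (k−1)θ, so θ = 83.6/(k−1).
Need P(X < 128) = 0.9 with θ tied to k this way. Start at k = 2, θ = 83.6: P(X<128) ≈ 0.453.
Too low — raise k to concentrate. Iterating converges to k ≈ 11.3.
Then θ = 83.6/(11.3−1) ≈ 8.13.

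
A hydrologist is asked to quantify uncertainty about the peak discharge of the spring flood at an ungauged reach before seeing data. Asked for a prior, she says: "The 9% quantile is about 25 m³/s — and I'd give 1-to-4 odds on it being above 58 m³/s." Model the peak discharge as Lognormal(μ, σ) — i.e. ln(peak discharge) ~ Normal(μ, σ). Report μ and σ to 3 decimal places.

μ ≈ 3.736, σ ≈ 0.386

If T ~ Lognormal(μ,σ) then ln T ~ Normal(μ,σ), so the p-quantile of ln T is μ + z_p·σ.
ln(25) = 3.219 and ln(58) = 4.06; z_{0.09} = -1.341, z_{0.8} = 0.8416.
σ = (4.06 − 3.219)/(0.8416 − (-1.341)) = 0.386.
μ = 3.219 − (-1.341)·0.386 = 3.736.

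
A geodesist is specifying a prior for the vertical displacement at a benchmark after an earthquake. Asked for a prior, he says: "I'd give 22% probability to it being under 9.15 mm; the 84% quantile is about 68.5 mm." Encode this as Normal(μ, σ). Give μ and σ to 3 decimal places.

For Normal(μ,σ), the p-quantile is μ + z_p·σ. Here z_{0.22} = -0.7722, z_{0.84} = 0.9945.
So 9.15 = μ − 0.7722σ and 68.5 = μ + 0.9945σ.
Subtracting: σ = (68.5 − 9.15)/(0.9945 − (-0.7722)) = 33.595.
Then μ = 9.15 − (-0.7722)·33.595 = 35.092.

μ = 35.092, σ = 33.595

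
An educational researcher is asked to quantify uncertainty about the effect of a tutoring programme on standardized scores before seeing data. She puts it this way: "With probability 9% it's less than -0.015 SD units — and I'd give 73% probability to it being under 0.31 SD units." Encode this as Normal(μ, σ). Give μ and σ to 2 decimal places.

The p-quantile of Normal(μ,σ) is μ + z_p·σ, with z_{0.09} = -1.341 and z_{0.73} = 0.6128.
Eliminate σ: μ = (z₂·x₁ − z₁·x₂)/(z₂ − z₁) = (0.6128·-0.015 − (-1.341)·0.31)/1.954 = 0.21.
Then σ = (x₂ − x₁)/(z₂ − z₁) = (0.31 − -0.015)/1.954 = 0.17.

μ = 0.21, σ = 0.17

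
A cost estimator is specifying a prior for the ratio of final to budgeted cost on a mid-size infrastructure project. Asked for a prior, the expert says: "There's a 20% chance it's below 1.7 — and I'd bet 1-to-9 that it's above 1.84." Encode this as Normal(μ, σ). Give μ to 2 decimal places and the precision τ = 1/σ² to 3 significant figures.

μ = 1.76, τ = 230

The p-quantile of Normal(μ,σ) is μ + z_p·σ, with z_{0.2} = -0.8416 and z_{0.9} = 1.282.
Eliminate σ: μ = (z₂·x₁ − z₁·x₂)/(z₂ − z₁) = (1.282·1.7 − (-0.8416)·1.84)/2.123 = 1.76.
Then σ = (x₂ − x₁)/(z₂ − z₁) = (1.84 − 1.7)/2.123 = 0.07.
Precision τ = 1/σ² = 1/0.06594² = 230.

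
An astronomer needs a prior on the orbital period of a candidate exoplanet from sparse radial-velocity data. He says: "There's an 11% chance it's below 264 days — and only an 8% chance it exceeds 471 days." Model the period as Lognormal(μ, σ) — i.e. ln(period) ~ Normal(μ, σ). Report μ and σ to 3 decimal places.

If T ~ Lognormal(μ,σ) then ln T ~ Normal(μ,σ), so the p-quantile of ln T is μ + z_p·σ.
ln(264) = 5.576 and ln(471) = 6.155; z_{0.11} = -1.227, z_{0.92} = 1.405.
σ = (6.155 − 5.576)/(1.405 − (-1.227)) = 0.220.
μ = 5.576 − (-1.227)·0.220 = 5.846.

μ ≈ 5.846, σ ≈ 0.220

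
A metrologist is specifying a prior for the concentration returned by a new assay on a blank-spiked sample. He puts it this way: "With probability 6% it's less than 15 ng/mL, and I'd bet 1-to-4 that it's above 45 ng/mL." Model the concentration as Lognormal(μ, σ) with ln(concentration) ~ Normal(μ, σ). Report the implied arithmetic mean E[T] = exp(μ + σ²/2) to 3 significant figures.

E[T] ≈ 34 ng/mL

If T ~ Lognormal(μ,σ) then ln T ~ Normal(μ,σ), so the p-quantile of ln T is μ + z_p·σ.
ln(15) = 2.708 and ln(45) = 3.807; z_{0.06} = -1.555, z_{0.8} = 0.8416.
σ = (3.807 − 2.708)/(0.8416 − (-1.555)) = 0.458.
μ = 2.708 − (-1.555)·0.458 = 3.421.
E[T] = exp(μ + σ²/2) = exp(3.421 + 0.1051) = 34 ng/mL.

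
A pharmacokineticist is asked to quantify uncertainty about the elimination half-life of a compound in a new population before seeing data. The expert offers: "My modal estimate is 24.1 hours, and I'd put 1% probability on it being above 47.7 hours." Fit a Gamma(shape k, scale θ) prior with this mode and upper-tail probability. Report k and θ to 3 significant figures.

k ≈ 11.6, θ ≈ 2.28

Gamma(k,θ) with k>1 has mode (k−1)θ, so θ = 24.1/(k−1).
Need P(X < 47.7) = 0.99 with θ tied to k this way. Start at k = 2, θ = 24.1: P(X<47.7) ≈ 0.588.
Too low — raise k to concentrate. Iterating converges to k ≈ 11.6.
Then θ = 24.1/(11.6−1) ≈ 2.28.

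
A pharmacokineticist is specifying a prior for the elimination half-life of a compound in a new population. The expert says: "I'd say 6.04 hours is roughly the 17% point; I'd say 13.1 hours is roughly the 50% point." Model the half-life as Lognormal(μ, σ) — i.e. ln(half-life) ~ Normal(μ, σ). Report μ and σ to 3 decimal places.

μ ≈ 2.573, σ ≈ 0.811

If T ~ Lognormal(μ,σ) then ln T ~ Normal(μ,σ), so the p-quantile of ln T is μ + z_p·σ.
ln(6.04) = 1.798 and ln(13.1) = 2.573; z_{0.17} = -0.9542, z_{0.5} = 0.
σ = (2.573 − 1.798)/(0 − (-0.9542)) = 0.811.
μ = 1.798 − (-0.9542)·0.811 = 2.573.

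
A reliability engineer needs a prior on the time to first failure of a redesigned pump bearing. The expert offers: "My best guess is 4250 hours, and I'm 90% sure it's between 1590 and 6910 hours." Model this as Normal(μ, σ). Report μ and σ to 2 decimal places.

A symmetric 90% interval runs μ ± z·σ with z = 1.645.
Half-width = 2660, so σ = 2660/1.645 = 1617.17.
μ is the stated best guess, 4250.00.

μ = 4250.00, σ = 1617.17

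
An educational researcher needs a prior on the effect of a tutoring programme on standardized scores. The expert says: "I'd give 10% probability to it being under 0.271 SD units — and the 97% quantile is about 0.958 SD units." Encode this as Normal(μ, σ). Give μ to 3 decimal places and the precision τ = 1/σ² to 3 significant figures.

The p-quantile of Normal(μ,σ) is μ + z_p·σ, with z_{0.1} = -1.282 and z_{0.97} = 1.881.
Eliminate σ: μ = (z₂·x₁ − z₁·x₂)/(z₂ − z₁) = (1.881·0.271 − (-1.282)·0.958)/3.162 = 0.549.
Then σ = (x₂ − x₁)/(z₂ − z₁) = (0.958 − 0.271)/3.162 = 0.217.
Precision τ = 1/σ² = 1/0.2172² = 21.2.

μ = 0.549, τ = 21.2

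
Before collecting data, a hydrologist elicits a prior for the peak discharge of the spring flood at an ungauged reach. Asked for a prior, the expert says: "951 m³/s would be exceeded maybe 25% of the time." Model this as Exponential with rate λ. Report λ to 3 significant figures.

P(T > 951.0) = e^(−λ·951.0) = 0.25, so λ = −ln(0.25)/951.0 = 0.00146.

λ ≈ 0.00146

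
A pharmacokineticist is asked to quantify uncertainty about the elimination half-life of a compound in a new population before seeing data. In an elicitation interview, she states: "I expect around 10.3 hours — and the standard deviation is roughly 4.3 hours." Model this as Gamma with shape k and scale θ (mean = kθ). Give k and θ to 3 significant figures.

For Gamma(k, scale θ): mean = kθ, variance = kθ², so CV = 1/√k.
CV = SD/mean = 4.3/10.3 = 0.4175, hence k = 1/CV² = 5.74.
Then θ = mean/k = 10.3/5.74 = 1.8.

k ≈ 5.74, θ ≈ 1.8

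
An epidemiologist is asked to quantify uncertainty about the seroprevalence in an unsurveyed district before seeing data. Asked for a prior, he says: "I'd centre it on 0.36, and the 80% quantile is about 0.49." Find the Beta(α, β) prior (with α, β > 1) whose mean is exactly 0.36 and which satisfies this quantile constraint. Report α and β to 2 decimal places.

With mean 0.36 fixed, write α = 0.36s, β = 0.64s where s = α+β.
Need P(θ < 0.49) = 0.8 under Beta(0.36s, 0.64s). Normal approximation: (q−m)/√(m(1−m)/s) ≈ z_{0.8} = 0.842, so s ≈ 0.36·0.64·(0.842)²/(0.49−0.36)² = 9.7.
At s = 9.7: P(θ<0.49) ≈ 0.804. Adjusting to match 0.8 gives s ≈ 9.30.
So α = 0.36·9.30 ≈ 3.35, β = 0.64·9.30 ≈ 5.95.

α ≈ 3.35, β ≈ 5.95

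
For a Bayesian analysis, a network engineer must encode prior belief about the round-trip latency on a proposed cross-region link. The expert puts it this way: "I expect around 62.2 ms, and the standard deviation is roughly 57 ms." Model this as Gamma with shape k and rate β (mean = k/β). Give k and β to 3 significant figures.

k ≈ 1.19, β ≈ 0.0191

For Gamma(k, rate β): mean = k/β, variance = k/β², so CV = 1/√k.
CV = SD/mean = 57/62.2 = 0.9164, hence k = 1/CV² = 1.19.
Then β = k/mean = 1.19/62.2 = 0.0191.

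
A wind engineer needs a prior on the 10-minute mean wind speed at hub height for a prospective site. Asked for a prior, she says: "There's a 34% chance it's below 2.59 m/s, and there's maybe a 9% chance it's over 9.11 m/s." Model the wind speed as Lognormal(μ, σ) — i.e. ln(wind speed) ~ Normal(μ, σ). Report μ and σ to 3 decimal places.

μ ≈ 1.248, σ ≈ 0.717

If T ~ Lognormal(μ,σ) then ln T ~ Normal(μ,σ), so the p-quantile of ln T is μ + z_p·σ.
ln(2.59) = 0.9517 and ln(9.11) = 2.209; z_{0.34} = -0.4125, z_{0.91} = 1.341.
σ = (2.209 − 0.9517)/(1.341 − (-0.4125)) = 0.717.
μ = 0.9517 − (-0.4125)·0.717 = 1.248.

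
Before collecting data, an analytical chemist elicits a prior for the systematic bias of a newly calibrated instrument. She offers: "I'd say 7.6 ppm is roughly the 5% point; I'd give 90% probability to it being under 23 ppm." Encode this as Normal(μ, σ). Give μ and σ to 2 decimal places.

The p-quantile of Normal(μ,σ) is μ + z_p·σ, with z_{0.05} = -1.645 and z_{0.9} = 1.282.
Eliminate σ: μ = (z₂·x₁ − z₁·x₂)/(z₂ − z₁) = (1.282·7.6 − (-1.645)·23)/2.926 = 16.26.
Then σ = (x₂ − x₁)/(z₂ − z₁) = (23 − 7.6)/2.926 = 5.26.

μ = 16.26, σ = 5.26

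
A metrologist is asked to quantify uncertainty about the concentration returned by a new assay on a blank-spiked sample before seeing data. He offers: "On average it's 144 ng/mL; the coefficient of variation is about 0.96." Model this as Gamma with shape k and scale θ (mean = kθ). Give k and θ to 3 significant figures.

k ≈ 1.09, θ ≈ 133

For Gamma(k, scale θ): mean = kθ, variance = kθ², so CV = 1/√k.
CV = 0.96, hence k = 1/CV² = 1.09.
Then θ = mean/k = 144/1.09 = 133.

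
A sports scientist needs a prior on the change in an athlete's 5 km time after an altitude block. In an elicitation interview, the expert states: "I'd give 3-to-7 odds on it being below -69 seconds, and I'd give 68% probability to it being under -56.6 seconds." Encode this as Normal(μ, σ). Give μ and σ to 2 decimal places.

The p-quantile of Normal(μ,σ) is μ + z_p·σ, with z_{0.3} = -0.5244 and z_{0.68} = 0.4677.
Eliminate σ: μ = (z₂·x₁ − z₁·x₂)/(z₂ − z₁) = (0.4677·-69 − (-0.5244)·-56.6)/0.9921 = -62.45.
Then σ = (x₂ − x₁)/(z₂ − z₁) = (-56.6 − -69)/0.9921 = 12.50.

μ = -62.45, σ = 12.50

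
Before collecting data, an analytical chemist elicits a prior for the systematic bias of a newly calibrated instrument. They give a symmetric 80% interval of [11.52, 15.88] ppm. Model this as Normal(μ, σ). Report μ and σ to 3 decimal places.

A symmetric 80% interval runs μ ± z·σ with z = 1.282.
Half-width = 2.18, so σ = 2.18/1.282 = 1.701.
μ is the interval midpoint, 13.700.

μ = 13.700, σ = 1.701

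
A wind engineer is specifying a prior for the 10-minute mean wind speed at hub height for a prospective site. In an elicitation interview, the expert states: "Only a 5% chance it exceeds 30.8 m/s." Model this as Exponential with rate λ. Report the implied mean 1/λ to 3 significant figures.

mean ≈ 10.3 m/s

P(T > 30.8) = e^(−λ·30.8) = 0.05, so λ = −ln(0.05)/30.8 = 0.0973.
Mean = 1/λ = 10.3 m/s.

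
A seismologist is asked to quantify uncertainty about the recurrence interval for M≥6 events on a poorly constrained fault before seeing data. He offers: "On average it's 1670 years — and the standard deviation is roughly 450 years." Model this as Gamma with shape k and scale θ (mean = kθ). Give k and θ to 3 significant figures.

k ≈ 13.8, θ ≈ 121

For Gamma(k, scale θ): mean = kθ, variance = kθ², so CV = 1/√k.
CV = SD/mean = 450/1670 = 0.2695, hence k = 1/CV² = 13.8.
Then θ = mean/k = 1670/13.8 = 121.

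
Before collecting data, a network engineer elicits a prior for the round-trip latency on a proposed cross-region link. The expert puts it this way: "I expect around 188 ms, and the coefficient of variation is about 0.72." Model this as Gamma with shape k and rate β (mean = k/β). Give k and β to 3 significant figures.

For Gamma(k, rate β): mean = k/β, variance = k/β², so CV = 1/√k.
CV = 0.72, hence k = 1/CV² = 1.93.
Then β = k/mean = 1.93/188 = 0.0103.

k ≈ 1.93, β ≈ 0.0103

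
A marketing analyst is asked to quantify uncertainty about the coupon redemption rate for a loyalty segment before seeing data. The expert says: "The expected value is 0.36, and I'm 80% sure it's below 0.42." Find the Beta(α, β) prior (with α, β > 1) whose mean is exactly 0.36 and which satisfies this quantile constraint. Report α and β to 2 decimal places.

With mean 0.36 fixed, write α = 0.36s, β = 0.64s where s = α+β.
Need P(θ < 0.42) = 0.8 under Beta(0.36s, 0.64s). Normal approximation: (q−m)/√(m(1−m)/s) ≈ z_{0.8} = 0.842, so s ≈ 0.36·0.64·(0.842)²/(0.42−0.36)² = 45.3.
At s = 45.3: P(θ<0.42) ≈ 0.802. Adjusting to match 0.8 gives s ≈ 44.47.
So α = 0.36·44.47 ≈ 16.01, β = 0.64·44.47 ≈ 28.46.

α ≈ 16.01, β ≈ 28.46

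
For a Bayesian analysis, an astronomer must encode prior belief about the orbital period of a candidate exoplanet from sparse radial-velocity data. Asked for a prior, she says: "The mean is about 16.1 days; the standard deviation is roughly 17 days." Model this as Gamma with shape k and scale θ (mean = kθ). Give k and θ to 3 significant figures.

k ≈ 0.897, θ ≈ 18

For Gamma(k, scale θ): mean = kθ, variance = kθ², so CV = 1/√k.
CV = SD/mean = 17/16.1 = 1.056, hence k = 1/CV² = 0.897.
Then θ = mean/k = 16.1/0.897 = 18.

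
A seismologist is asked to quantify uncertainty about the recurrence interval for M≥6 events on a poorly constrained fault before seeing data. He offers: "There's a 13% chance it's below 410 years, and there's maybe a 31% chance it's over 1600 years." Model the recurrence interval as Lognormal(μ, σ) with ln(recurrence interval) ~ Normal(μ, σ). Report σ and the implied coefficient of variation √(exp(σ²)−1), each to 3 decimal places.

σ ≈ 0.839, CV ≈ 1.011

If T ~ Lognormal(μ,σ) then ln T ~ Normal(μ,σ), so the p-quantile of ln T is μ + z_p·σ.
ln(410) = 6.016 and ln(1600) = 7.378; z_{0.13} = -1.126, z_{0.69} = 0.4959.
σ = (7.378 − 6.016)/(0.4959 − (-1.126)) = 0.839.
μ = 6.016 − (-1.126)·0.839 = 6.962.
CV = √(exp(σ²)−1) = √(exp(0.7045)−1) = 1.011.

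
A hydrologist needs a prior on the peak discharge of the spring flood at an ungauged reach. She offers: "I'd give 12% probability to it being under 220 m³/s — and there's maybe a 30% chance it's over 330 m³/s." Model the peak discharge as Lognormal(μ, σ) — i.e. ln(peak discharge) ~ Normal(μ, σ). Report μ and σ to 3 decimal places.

μ ≈ 5.674, σ ≈ 0.239

If T ~ Lognormal(μ,σ) then ln T ~ Normal(μ,σ), so the p-quantile of ln T is μ + z_p·σ.
ln(220) = 5.394 and ln(330) = 5.799; z_{0.12} = -1.175, z_{0.7} = 0.5244.
σ = (5.799 − 5.394)/(0.5244 − (-1.175)) = 0.239.
μ = 5.394 − (-1.175)·0.239 = 5.674.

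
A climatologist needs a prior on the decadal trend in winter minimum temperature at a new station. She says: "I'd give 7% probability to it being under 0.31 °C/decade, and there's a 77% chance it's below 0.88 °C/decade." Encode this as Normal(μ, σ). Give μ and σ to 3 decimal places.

μ = 0.690, σ = 0.257

For Normal(μ,σ), the p-quantile is μ + z_p·σ. Here z_{0.07} = -1.476, z_{0.77} = 0.7388.
So 0.31 = μ − 1.476σ and 0.88 = μ + 0.7388σ.
Subtracting: σ = (0.88 − 0.31)/(0.7388 − (-1.476)) = 0.257.
Then μ = 0.31 − (-1.476)·0.257 = 0.690.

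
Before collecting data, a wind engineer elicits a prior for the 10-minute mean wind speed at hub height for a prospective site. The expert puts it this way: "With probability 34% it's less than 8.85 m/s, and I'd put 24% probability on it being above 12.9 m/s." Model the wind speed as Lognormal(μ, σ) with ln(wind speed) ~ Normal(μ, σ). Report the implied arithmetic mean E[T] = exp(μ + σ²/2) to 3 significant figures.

E[T] ≈ 10.8 m/s

If T ~ Lognormal(μ,σ) then ln T ~ Normal(μ,σ), so the p-quantile of ln T is μ + z_p·σ.
ln(8.85) = 2.18 and ln(12.9) = 2.557; z_{0.34} = -0.4125, z_{0.76} = 0.7063.
σ = (2.557 − 2.18)/(0.7063 − (-0.4125)) = 0.337.
μ = 2.18 − (-0.4125)·0.337 = 2.319.
E[T] = exp(μ + σ²/2) = exp(2.319 + 0.0567) = 10.8 m/s.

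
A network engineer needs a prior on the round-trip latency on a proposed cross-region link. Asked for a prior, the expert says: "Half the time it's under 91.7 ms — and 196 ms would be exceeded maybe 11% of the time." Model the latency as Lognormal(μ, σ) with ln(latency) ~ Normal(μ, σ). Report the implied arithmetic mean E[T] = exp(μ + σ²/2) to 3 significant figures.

If T ~ Lognormal(μ,σ) then ln T ~ Normal(μ,σ), so the p-quantile of ln T is μ + z_p·σ.
ln(91.7) = 4.519 and ln(196) = 5.278; z_{0.5} = 0, z_{0.89} = 1.227.
σ = (5.278 − 4.519)/(1.227 − (0)) = 0.619.
μ = 4.519 − (0)·0.619 = 4.519.
E[T] = exp(μ + σ²/2) = exp(4.519 + 0.1918) = 111 ms.

E[T] ≈ 111 ms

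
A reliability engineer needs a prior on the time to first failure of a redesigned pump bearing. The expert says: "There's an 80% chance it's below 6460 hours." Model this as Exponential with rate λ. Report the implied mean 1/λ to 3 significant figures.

mean ≈ 4010 hours

P(T < 6460.0) = 1 − e^(−λ·6460.0) = 0.8, so λ = −ln(1−0.8)/6460.0 = −ln(0.2)/6460.0 = 0.000249.
Mean = 1/λ = 4010 hours.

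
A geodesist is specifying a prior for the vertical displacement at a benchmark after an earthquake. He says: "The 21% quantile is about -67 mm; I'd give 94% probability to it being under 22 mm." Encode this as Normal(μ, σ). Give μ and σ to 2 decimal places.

μ = -36.60, σ = 37.69

For Normal(μ,σ), the p-quantile is μ + z_p·σ. Here z_{0.21} = -0.8064, z_{0.94} = 1.555.
So -67 = μ − 0.8064σ and 22 = μ + 1.555σ.
Subtracting: σ = (22 − -67)/(1.555 − (-0.8064)) = 37.69.
Then μ = -67 − (-0.8064)·37.69 = -36.60.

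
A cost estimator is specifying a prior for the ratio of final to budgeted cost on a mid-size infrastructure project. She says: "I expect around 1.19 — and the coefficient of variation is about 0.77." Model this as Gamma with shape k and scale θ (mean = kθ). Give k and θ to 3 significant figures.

For Gamma(k, scale θ): mean = kθ, variance = kθ², so CV = 1/√k.
CV = 0.77, hence k = 1/CV² = 1.69.
Then θ = mean/k = 1.19/1.69 = 0.706.

k ≈ 1.69, θ ≈ 0.706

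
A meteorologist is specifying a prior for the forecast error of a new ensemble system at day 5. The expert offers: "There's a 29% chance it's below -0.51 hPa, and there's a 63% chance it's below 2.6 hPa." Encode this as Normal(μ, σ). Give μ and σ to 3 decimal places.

The p-quantile of Normal(μ,σ) is μ + z_p·σ, with z_{0.29} = -0.5534 and z_{0.63} = 0.3319.
Eliminate σ: μ = (z₂·x₁ − z₁·x₂)/(z₂ − z₁) = (0.3319·-0.51 − (-0.5534)·2.6)/0.8852 = 1.434.
Then σ = (x₂ − x₁)/(z₂ − z₁) = (2.6 − -0.51)/0.8852 = 3.513.

μ = 1.434, σ = 3.513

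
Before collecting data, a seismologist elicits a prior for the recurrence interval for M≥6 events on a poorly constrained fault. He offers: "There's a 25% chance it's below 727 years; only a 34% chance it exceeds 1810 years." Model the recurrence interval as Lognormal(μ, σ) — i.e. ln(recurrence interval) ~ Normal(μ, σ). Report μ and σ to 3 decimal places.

If T ~ Lognormal(μ,σ) then ln T ~ Normal(μ,σ), so the p-quantile of ln T is μ + z_p·σ.
ln(727) = 6.589 and ln(1810) = 7.501; z_{0.25} = -0.6745, z_{0.66} = 0.4125.
σ = (7.501 − 6.589)/(0.4125 − (-0.6745)) = 0.839.
μ = 6.589 − (-0.6745)·0.839 = 7.155.

μ ≈ 7.155, σ ≈ 0.839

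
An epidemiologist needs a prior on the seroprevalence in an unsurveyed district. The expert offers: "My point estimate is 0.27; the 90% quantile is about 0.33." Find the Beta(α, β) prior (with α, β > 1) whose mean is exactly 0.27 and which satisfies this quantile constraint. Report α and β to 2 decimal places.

With mean 0.27 fixed, write α = 0.27s, β = 0.73s where s = α+β.
Need P(θ < 0.33) = 0.9 under Beta(0.27s, 0.73s). Normal approximation: (q−m)/√(m(1−m)/s) ≈ z_{0.9} = 1.28, so s ≈ 0.27·0.73·(1.28)²/(0.33−0.27)² = 89.9.
At s = 89.9: P(θ<0.33) ≈ 0.897. Adjusting to match 0.9 gives s ≈ 92.60.
So α = 0.27·92.60 ≈ 25.00, β = 0.73·92.60 ≈ 67.60.

α ≈ 25.00, β ≈ 67.60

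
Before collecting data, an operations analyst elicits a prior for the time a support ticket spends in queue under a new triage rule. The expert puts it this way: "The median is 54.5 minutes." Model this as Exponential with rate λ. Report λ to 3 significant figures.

λ ≈ 0.0127

Exponential median = ln 2 / λ, so λ = ln 2 / 54.5 = 0.0127.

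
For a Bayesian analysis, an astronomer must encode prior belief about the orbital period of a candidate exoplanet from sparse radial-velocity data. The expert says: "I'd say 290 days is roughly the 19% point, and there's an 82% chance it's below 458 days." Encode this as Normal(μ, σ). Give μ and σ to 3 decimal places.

The p-quantile of Normal(μ,σ) is μ + z_p·σ, with z_{0.19} = -0.8779 and z_{0.82} = 0.9154.
Eliminate σ: μ = (z₂·x₁ − z₁·x₂)/(z₂ − z₁) = (0.9154·290 − (-0.8779)·458)/1.793 = 372.245.
Then σ = (x₂ − x₁)/(z₂ − z₁) = (458 − 290)/1.793 = 93.684.

μ = 372.245, σ = 93.684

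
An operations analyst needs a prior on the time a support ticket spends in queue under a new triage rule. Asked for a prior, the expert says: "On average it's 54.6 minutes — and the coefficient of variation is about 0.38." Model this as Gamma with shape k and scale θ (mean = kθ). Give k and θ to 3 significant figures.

k ≈ 6.93, θ ≈ 7.88

For Gamma(k, scale θ): mean = kθ, variance = kθ², so CV = 1/√k.
CV = 0.38, hence k = 1/CV² = 6.93.
Then θ = mean/k = 54.6/6.93 = 7.88.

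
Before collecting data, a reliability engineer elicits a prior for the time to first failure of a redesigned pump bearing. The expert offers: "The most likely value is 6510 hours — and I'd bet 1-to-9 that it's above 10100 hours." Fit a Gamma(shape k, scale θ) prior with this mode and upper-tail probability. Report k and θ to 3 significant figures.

k ≈ 10.7, θ ≈ 671

Gamma(k,θ) with k>1 has mode (k−1)θ, so θ = 6510/(k−1).
Need P(X < 10100) = 0.9 with θ tied to k this way. Start at k = 2, θ = 6510: P(X<10100) ≈ 0.459.
Too low — raise k to concentrate. Iterating converges to k ≈ 10.7.
Then θ = 6510/(10.7−1) ≈ 671.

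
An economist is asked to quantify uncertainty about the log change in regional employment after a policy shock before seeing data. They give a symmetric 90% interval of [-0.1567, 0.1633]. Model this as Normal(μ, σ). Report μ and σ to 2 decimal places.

A symmetric 90% interval runs μ ± z·σ with z = 1.645.
Half-width = 0.16, so σ = 0.16/1.645 = 0.10.
μ is the interval midpoint, 0.00.

μ = 0.00, σ = 0.10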